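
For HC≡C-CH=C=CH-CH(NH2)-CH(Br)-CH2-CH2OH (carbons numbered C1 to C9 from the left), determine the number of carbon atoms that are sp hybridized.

C1: sp ✓
C2: sp ✓
C3: sp2
C4: sp ✓
C5: sp2
C6: sp3
C7: sp3
C8: sp3
C9: sp3
C1, C2, C4 → 3 sp carbons.

3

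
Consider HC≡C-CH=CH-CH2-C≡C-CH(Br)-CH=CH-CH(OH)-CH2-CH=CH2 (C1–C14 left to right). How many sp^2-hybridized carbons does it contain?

C1: sp
C2: sp
C3: sp2 ✓
C4: sp2 ✓
C5: sp3
C6: sp
C7: sp
C8: sp3
C9: sp2 ✓
C10: sp2 ✓
C11: sp3
C12: sp3
C13: sp2 ✓
C14: sp2 ✓
C3, C4, C9, C10, C13, C14 → 6 sp2 carbons.

6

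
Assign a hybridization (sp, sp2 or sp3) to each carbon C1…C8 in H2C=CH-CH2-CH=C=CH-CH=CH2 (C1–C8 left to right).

C1 sp2, C2 sp2, C3 sp3, C4 sp2, C5 sp, C6 sp2, C7 sp2, C8 sp2

C1: 3 σ bonds, plus one π bond; 3 regions of electron density → sp2.
C2 is sp2: 3 σ bonds, plus one π bond, 3 electron-density regions.
C3 has 4 σ bonds: steric number 4 → sp3.
C4: 3 σ bonds, plus one π bond; 3 regions of electron density → sp2.
C5 has 2 σ bonds, plus two π bonds: steric number 2 → sp.
C6: 3 σ bonds, plus one π bond; 3 regions of electron density → sp2.
C7 — 3 σ bonds, plus one π bond. Steric number 3, so sp2.
C8 — 3 σ bonds, plus one π bond. Steric number 3, so sp2.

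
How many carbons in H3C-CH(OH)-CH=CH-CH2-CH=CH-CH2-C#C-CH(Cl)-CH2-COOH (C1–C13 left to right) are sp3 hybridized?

C1: sp3 ✓
C2: sp3 ✓
C3: sp2
C4: sp2
C5: sp3 ✓
C6: sp2
C7: sp2
C8: sp3 ✓
C9: sp
C10: sp
C11: sp3 ✓
C12: sp3 ✓
C13: sp2
C1, C2, C5, C8, C11, C12 → 6 sp3 carbons.

6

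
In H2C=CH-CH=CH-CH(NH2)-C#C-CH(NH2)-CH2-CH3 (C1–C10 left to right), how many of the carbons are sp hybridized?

C1: sp2
C2: sp2
C3: sp2
C4: sp2
C5: sp3
C6: sp ✓
C7: sp ✓
C8: sp3
C9: sp3
C10: sp3
C6, C7 → 2 sp carbons.

2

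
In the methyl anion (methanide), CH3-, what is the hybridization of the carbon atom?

Three σ bonds + one lone pair = steric number 4 → sp3, pyramidal.

sp^3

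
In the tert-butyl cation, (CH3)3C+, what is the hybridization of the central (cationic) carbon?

Three σ bonds and an empty p orbital; no lone pair → steric number 3 → sp2 and planar.

sp2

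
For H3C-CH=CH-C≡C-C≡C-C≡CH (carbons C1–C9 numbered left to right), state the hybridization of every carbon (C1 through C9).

C1 sp3, C2 sp2, C3 sp2, C4 sp, C5 sp, C6 sp, C7 sp, C8 sp, C9 sp

C1 has 4 σ bonds: steric number 4 → sp3.
C2: 3 σ bonds, plus one π bond — 3 electron domains, sp2.
C3 has 3 σ bonds, plus one π bond: steric number 3 → sp2.
C4 — 2 σ bonds, plus two π bonds. Steric number 2, so sp.
C5 — 2 σ bonds, plus two π bonds. Steric number 2, so sp.
C6 — 2 σ bonds, plus two π bonds. Steric number 2, so sp.
C7 — 2 σ bonds, plus two π bonds. Steric number 2, so sp.
C8 has 2 σ bonds, plus two π bonds: steric number 2 → sp.
C9: 2 σ bonds, plus two π bonds; 2 regions of electron density → sp.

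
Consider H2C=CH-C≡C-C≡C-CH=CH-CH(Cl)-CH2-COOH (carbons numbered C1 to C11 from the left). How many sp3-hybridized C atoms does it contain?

2

C1: sp2
C2: sp2
C3: sp
C4: sp
C5: sp
C6: sp
C7: sp2
C8: sp2
C9: sp3 ✓
C10: sp3 ✓
C11: sp2
C9, C10 → 2 sp3 carbons.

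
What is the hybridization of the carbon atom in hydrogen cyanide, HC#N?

The carbon atom carries 2 σ bonds, plus two π bonds, giving a steric number of 2, so it is sp.

sp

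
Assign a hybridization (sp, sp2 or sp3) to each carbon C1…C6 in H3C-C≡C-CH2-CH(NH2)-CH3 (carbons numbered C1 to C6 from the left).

C1 sp3, C2 sp, C3 sp, C4 sp3, C5 sp3, C6 sp3

C1 carries 4 σ bonds, giving a steric number of 4, so it is sp3.
C2: 2 σ bonds, plus two π bonds; 2 regions of electron density → sp.
C3 carries 2 σ bonds, plus two π bonds, giving a steric number of 2, so it is sp.
C4 has 4 σ bonds: steric number 4 → sp3.
C5 — 4 σ bonds. Steric number 4, so sp3.
C6: 4 σ bonds; 4 regions of electron density → sp3.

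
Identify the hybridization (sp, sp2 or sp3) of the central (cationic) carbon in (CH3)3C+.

Three σ bonds and an empty p orbital; no lone pair → steric number 3 → sp2 and planar.

sp2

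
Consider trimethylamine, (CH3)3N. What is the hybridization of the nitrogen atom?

The nitrogen atom: 3 σ bonds and 1 lone pair — 4 electron domains, sp3.

sp³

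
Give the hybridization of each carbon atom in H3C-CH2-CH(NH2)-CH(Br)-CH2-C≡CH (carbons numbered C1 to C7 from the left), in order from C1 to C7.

C1 sp3, C2 sp3, C3 sp3, C4 sp3, C5 sp3, C6 sp, C7 sp

C1 is sp3: 4 σ bonds, 4 electron-density regions.
C2 carries 4 σ bonds, giving a steric number of 4, so it is sp3.
C3 has 4 σ bonds: steric number 4 → sp3.
C4: 4 σ bonds — 4 electron domains, sp3.
C5: 4 σ bonds — 4 electron domains, sp3.
C6 — 2 σ bonds, plus two π bonds. Steric number 2, so sp.
C7 carries 2 σ bonds, plus two π bonds, giving a steric number of 2, so it is sp.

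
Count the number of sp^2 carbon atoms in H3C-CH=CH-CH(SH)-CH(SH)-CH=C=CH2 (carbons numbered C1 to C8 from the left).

C1: sp3
C2: sp2 ✓
C3: sp2 ✓
C4: sp3
C5: sp3
C6: sp2 ✓
C7: sp
C8: sp2 ✓
C2, C3, C6, C8 → 4 sp2 carbons.

4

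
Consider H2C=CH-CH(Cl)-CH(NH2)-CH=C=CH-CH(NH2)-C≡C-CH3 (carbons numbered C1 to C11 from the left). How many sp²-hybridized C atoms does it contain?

C1: sp2 ✓
C2: sp2 ✓
C3: sp3
C4: sp3
C5: sp2 ✓
C6: sp
C7: sp2 ✓
C8: sp3
C9: sp
C10: sp
C11: sp3
C1, C2, C5, C7 → 4 sp2 carbons.

4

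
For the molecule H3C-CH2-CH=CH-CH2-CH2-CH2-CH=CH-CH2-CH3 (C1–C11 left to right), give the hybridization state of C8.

sp2

C8 carries 3 σ bonds, plus one π bond, giving a steric number of 3, so it is sp2.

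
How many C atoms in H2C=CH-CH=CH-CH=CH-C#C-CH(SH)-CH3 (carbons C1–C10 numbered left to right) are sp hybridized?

2

C1: sp2
C2: sp2
C3: sp2
C4: sp2
C5: sp2
C6: sp2
C7: sp ✓
C8: sp ✓
C9: sp3
C10: sp3
C7, C8 → 2 sp carbons.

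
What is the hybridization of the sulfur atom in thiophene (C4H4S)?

sp^2

Analogous to furan: one S lone pair in the aromatic π system, S is sp2.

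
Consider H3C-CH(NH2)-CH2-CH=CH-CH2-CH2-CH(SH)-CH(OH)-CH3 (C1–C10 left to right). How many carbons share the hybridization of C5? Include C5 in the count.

2

C5 is sp2 (one π bond).
C1: sp3
C2: sp3
C3: sp3
C4: sp2 ✓
C5: sp2 ✓
C6: sp3
C7: sp3
C8: sp3
C9: sp3
C10: sp3
2 carbons are sp2.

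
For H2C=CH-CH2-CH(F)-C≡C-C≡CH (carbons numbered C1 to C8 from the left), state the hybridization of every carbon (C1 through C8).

C1 has 3 σ bonds, plus one π bond: steric number 3 → sp2.
C2 carries 3 σ bonds, plus one π bond, giving a steric number of 3, so it is sp2.
C3 is sp3: 4 σ bonds, 4 electron-density regions.
C4 — 4 σ bonds. Steric number 4, so sp3.
C5: 2 σ bonds, plus two π bonds; 2 regions of electron density → sp.
C6: 2 σ bonds, plus two π bonds; 2 regions of electron density → sp.
C7: 2 σ bonds, plus two π bonds; 2 regions of electron density → sp.
C8 is sp: 2 σ bonds, plus two π bonds, 2 electron-density regions.

C1 sp2, C2 sp2, C3 sp3, C4 sp3, C5 sp, C6 sp, C7 sp, C8 sp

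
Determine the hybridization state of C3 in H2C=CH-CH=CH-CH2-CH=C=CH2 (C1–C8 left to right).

sp2

C3 is sp2: 3 σ bonds, plus one π bond, 3 electron-density regions.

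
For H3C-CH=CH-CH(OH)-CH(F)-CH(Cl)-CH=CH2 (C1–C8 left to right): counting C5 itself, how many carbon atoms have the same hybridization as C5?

C5 is sp3 (only σ bonds).
C1: sp3 ✓
C2: sp2
C3: sp2
C4: sp3 ✓
C5: sp3 ✓
C6: sp3 ✓
C7: sp2
C8: sp2
4 carbons are sp3.

4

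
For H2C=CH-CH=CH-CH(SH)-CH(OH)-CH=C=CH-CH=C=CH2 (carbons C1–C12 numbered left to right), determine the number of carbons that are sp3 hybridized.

C1: sp2
C2: sp2
C3: sp2
C4: sp2
C5: sp3 ✓
C6: sp3 ✓
C7: sp2
C8: sp
C9: sp2
C10: sp2
C11: sp
C12: sp2
C5, C6 → 2 sp3 carbons.

2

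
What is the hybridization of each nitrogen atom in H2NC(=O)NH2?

sp2

Both N lone pairs are conjugated with the C=O; planar sp2.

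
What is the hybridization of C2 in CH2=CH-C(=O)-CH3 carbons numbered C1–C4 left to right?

sp²

C2: 3 σ bonds, plus one π bond; 3 regions of electron density → sp2.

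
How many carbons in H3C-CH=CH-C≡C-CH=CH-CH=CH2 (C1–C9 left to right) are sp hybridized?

2

C1: sp3
C2: sp2
C3: sp2
C4: sp ✓
C5: sp ✓
C6: sp2
C7: sp2
C8: sp2
C9: sp2
C4, C5 → 2 sp carbons.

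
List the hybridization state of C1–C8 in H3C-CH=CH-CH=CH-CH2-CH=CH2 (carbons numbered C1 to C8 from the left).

C1 sp3, C2 sp2, C3 sp2, C4 sp2, C5 sp2, C6 sp3, C7 sp2, C8 sp2

C1 — 4 σ bonds. Steric number 4, so sp3.
C2 — 3 σ bonds, plus one π bond. Steric number 3, so sp2.
C3 has 3 σ bonds, plus one π bond: steric number 3 → sp2.
C4: 3 σ bonds, plus one π bond — 3 electron domains, sp2.
C5: 3 σ bonds, plus one π bond; 3 regions of electron density → sp2.
C6: 4 σ bonds — 4 electron domains, sp3.
C7: 3 σ bonds, plus one π bond; 3 regions of electron density → sp2.
C8 has 3 σ bonds, plus one π bond: steric number 3 → sp2.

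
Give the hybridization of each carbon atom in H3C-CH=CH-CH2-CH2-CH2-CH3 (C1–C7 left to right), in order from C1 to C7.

C1 sp3, C2 sp2, C3 sp2, C4 sp3, C5 sp3, C6 sp3, C7 sp3

C1: 4 σ bonds; 4 regions of electron density → sp3.
C2 — 3 σ bonds, plus one π bond. Steric number 3, so sp2.
C3 is sp2: 3 σ bonds, plus one π bond, 3 electron-density regions.
C4 carries 4 σ bonds, giving a steric number of 4, so it is sp3.
C5 (4 σ bonds) has steric number 4: sp3.
C6: 4 σ bonds; 4 regions of electron density → sp3.
C7 is sp3: 4 σ bonds, 4 electron-density regions.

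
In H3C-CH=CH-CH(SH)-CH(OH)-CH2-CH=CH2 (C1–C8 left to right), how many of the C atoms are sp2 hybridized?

4

C1: sp3
C2: sp2 ✓
C3: sp2 ✓
C4: sp3
C5: sp3
C6: sp3
C7: sp2 ✓
C8: sp2 ✓
C2, C3, C7, C8 → 4 sp2 carbons.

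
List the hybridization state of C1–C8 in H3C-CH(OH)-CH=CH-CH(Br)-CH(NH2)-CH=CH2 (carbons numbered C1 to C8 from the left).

C1 is sp3: 4 σ bonds, 4 electron-density regions.
C2 carries 4 σ bonds, giving a steric number of 4, so it is sp3.
C3 (3 σ bonds, plus one π bond) has steric number 3: sp2.
C4 (3 σ bonds, plus one π bond) has steric number 3: sp2.
C5 is sp3: 4 σ bonds, 4 electron-density regions.
C6 is sp3: 4 σ bonds, 4 electron-density regions.
C7 is sp2: 3 σ bonds, plus one π bond, 3 electron-density regions.
C8 — 3 σ bonds, plus one π bond. Steric number 3, so sp2.

C1 sp3, C2 sp3, C3 sp2, C4 sp2, C5 sp3, C6 sp3, C7 sp2, C8 sp2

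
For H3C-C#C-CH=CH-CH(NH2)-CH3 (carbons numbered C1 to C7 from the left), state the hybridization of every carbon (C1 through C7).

C1 has 4 σ bonds: steric number 4 → sp3.
C2: 2 σ bonds, plus two π bonds; 2 regions of electron density → sp.
C3 (2 σ bonds, plus two π bonds) has steric number 2: sp.
C4 is sp2: 3 σ bonds, plus one π bond, 3 electron-density regions.
C5: 3 σ bonds, plus one π bond — 3 electron domains, sp2.
C6 (4 σ bonds) has steric number 4: sp3.
C7 carries 4 σ bonds, giving a steric number of 4, so it is sp3.

C1 sp3, C2 sp, C3 sp, C4 sp2, C5 sp2, C6 sp3, C7 sp3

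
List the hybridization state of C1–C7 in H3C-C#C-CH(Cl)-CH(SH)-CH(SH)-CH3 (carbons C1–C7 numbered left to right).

C1 carries 4 σ bonds, giving a steric number of 4, so it is sp3.
C2 — 2 σ bonds, plus two π bonds. Steric number 2, so sp.
C3 carries 2 σ bonds, plus two π bonds, giving a steric number of 2, so it is sp.
C4 carries 4 σ bonds, giving a steric number of 4, so it is sp3.
C5: 4 σ bonds; 4 regions of electron density → sp3.
C6 is sp3: 4 σ bonds, 4 electron-density regions.
C7 — 4 σ bonds. Steric number 4, so sp3.

C1 sp3, C2 sp, C3 sp, C4 sp3, C5 sp3, C6 sp3, C7 sp3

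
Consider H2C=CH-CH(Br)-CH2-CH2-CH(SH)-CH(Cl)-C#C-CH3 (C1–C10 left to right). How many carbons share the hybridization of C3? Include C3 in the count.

6

C3 is sp3 (only σ bonds).
C1: sp2
C2: sp2
C3: sp3 ✓
C4: sp3 ✓
C5: sp3 ✓
C6: sp3 ✓
C7: sp3 ✓
C8: sp
C9: sp
C10: sp3 ✓
6 carbons are sp3.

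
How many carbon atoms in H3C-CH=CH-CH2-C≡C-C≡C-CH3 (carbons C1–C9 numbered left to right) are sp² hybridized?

2

C1: sp3
C2: sp2 ✓
C3: sp2 ✓
C4: sp3
C5: sp
C6: sp
C7: sp
C8: sp
C9: sp3
C2, C3 → 2 sp2 carbons.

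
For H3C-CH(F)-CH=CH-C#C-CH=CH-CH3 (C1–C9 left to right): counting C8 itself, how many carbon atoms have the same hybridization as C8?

C8 is sp2 (one π bond).
C1: sp3
C2: sp3
C3: sp2 ✓
C4: sp2 ✓
C5: sp
C6: sp
C7: sp2 ✓
C8: sp2 ✓
C9: sp3
4 carbons are sp2.

4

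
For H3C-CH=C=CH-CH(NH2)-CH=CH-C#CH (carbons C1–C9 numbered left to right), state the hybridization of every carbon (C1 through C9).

C1 (4 σ bonds) has steric number 4: sp3.
C2 — 3 σ bonds, plus one π bond. Steric number 3, so sp2.
C3 is sp: 2 σ bonds, plus two π bonds, 2 electron-density regions.
C4 is sp2: 3 σ bonds, plus one π bond, 3 electron-density regions.
C5: 4 σ bonds; 4 regions of electron density → sp3.
C6: 3 σ bonds, plus one π bond — 3 electron domains, sp2.
C7: 3 σ bonds, plus one π bond; 3 regions of electron density → sp2.
C8 carries 2 σ bonds, plus two π bonds, giving a steric number of 2, so it is sp.
C9 carries 2 σ bonds, plus two π bonds, giving a steric number of 2, so it is sp.

C1 sp3, C2 sp2, C3 sp, C4 sp2, C5 sp3, C6 sp2, C7 sp2, C8 sp, C9 sp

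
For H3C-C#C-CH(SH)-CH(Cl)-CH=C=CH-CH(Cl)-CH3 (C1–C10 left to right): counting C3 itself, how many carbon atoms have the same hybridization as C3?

C3 is sp (two π bonds).
C1: sp3
C2: sp ✓
C3: sp ✓
C4: sp3
C5: sp3
C6: sp2
C7: sp ✓
C8: sp2
C9: sp3
C10: sp3
3 carbons are sp.

3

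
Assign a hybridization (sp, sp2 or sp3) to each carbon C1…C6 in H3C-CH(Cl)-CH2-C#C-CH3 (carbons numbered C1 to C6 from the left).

C1: 4 σ bonds — 4 electron domains, sp3.
C2 is sp3: 4 σ bonds, 4 electron-density regions.
C3: 4 σ bonds — 4 electron domains, sp3.
C4: 2 σ bonds, plus two π bonds — 2 electron domains, sp.
C5 is sp: 2 σ bonds, plus two π bonds, 2 electron-density regions.
C6: 4 σ bonds — 4 electron domains, sp3.

C1 sp3, C2 sp3, C3 sp3, C4 sp, C5 sp, C6 sp3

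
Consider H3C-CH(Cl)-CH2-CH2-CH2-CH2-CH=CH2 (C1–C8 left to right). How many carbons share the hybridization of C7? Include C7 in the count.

2

C7 is sp2 (one π bond).
C1: sp3
C2: sp3
C3: sp3
C4: sp3
C5: sp3
C6: sp3
C7: sp2 ✓
C8: sp2 ✓
2 carbons are sp2.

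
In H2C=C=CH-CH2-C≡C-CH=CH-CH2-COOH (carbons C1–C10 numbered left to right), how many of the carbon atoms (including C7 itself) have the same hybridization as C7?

C7 is sp2 (one π bond).
C1: sp2 ✓
C2: sp
C3: sp2 ✓
C4: sp3
C5: sp
C6: sp
C7: sp2 ✓
C8: sp2 ✓
C9: sp3
C10: sp2 ✓
5 carbons are sp2.

5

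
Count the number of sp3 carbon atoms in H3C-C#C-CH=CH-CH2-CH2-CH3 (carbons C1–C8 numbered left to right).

4

C1: sp3 ✓
C2: sp
C3: sp
C4: sp2
C5: sp2
C6: sp3 ✓
C7: sp3 ✓
C8: sp3 ✓
C1, C6, C7, C8 → 4 sp3 carbons.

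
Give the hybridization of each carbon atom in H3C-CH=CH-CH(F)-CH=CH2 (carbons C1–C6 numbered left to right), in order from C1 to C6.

C1: 4 σ bonds — 4 electron domains, sp3.
C2 has 3 σ bonds, plus one π bond: steric number 3 → sp2.
C3: 3 σ bonds, plus one π bond; 3 regions of electron density → sp2.
C4 is sp3: 4 σ bonds, 4 electron-density regions.
C5: 3 σ bonds, plus one π bond; 3 regions of electron density → sp2.
C6: 3 σ bonds, plus one π bond — 3 electron domains, sp2.

C1 sp3, C2 sp2, C3 sp2, C4 sp3, C5 sp2, C6 sp2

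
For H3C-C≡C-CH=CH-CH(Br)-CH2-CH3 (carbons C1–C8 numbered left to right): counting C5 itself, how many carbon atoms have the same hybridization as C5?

C5 is sp2 (one π bond).
C1: sp3
C2: sp
C3: sp
C4: sp2 ✓
C5: sp2 ✓
C6: sp3
C7: sp3
C8: sp3
2 carbons are sp2.

2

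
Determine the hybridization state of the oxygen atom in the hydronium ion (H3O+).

sp³

Three σ bonds + one lone pair = steric number 4 → sp3.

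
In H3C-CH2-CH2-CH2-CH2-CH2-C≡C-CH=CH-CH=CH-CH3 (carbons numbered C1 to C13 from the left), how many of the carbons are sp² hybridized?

C1: sp3
C2: sp3
C3: sp3
C4: sp3
C5: sp3
C6: sp3
C7: sp
C8: sp
C9: sp2 ✓
C10: sp2 ✓
C11: sp2 ✓
C12: sp2 ✓
C13: sp3
C9, C10, C11, C12 → 4 sp2 carbons.

4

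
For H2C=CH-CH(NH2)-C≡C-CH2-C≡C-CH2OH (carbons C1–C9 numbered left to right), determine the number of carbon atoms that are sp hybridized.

4

C1: sp2
C2: sp2
C3: sp3
C4: sp ✓
C5: sp ✓
C6: sp3
C7: sp ✓
C8: sp ✓
C9: sp3
C4, C5, C7, C8 → 4 sp carbons.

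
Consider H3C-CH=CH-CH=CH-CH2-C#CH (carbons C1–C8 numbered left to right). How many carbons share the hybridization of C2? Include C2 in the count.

C2 is sp2 (one π bond).
C1: sp3
C2: sp2 ✓
C3: sp2 ✓
C4: sp2 ✓
C5: sp2 ✓
C6: sp3
C7: sp
C8: sp
4 carbons are sp2.

4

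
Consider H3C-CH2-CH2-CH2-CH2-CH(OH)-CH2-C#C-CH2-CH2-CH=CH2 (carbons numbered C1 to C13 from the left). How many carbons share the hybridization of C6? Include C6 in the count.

9

C6 is sp3 (only σ bonds).
C1: sp3 ✓
C2: sp3 ✓
C3: sp3 ✓
C4: sp3 ✓
C5: sp3 ✓
C6: sp3 ✓
C7: sp3 ✓
C8: sp
C9: sp
C10: sp3 ✓
C11: sp3 ✓
C12: sp2
C13: sp2
9 carbons are sp3.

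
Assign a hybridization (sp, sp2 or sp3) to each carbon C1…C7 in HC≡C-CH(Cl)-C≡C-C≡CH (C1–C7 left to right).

C1 sp, C2 sp, C3 sp3, C4 sp, C5 sp, C6 sp, C7 sp

C1 is sp: 2 σ bonds, plus two π bonds, 2 electron-density regions.
C2 (2 σ bonds, plus two π bonds) has steric number 2: sp.
C3 carries 4 σ bonds, giving a steric number of 4, so it is sp3.
C4 is sp: 2 σ bonds, plus two π bonds, 2 electron-density regions.
C5 carries 2 σ bonds, plus two π bonds, giving a steric number of 2, so it is sp.
C6 carries 2 σ bonds, plus two π bonds, giving a steric number of 2, so it is sp.
C7: 2 σ bonds, plus two π bonds — 2 electron domains, sp.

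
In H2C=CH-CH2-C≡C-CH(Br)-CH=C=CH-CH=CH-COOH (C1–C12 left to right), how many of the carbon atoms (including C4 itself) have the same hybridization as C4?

C4 is sp (two π bonds).
C1: sp2
C2: sp2
C3: sp3
C4: sp ✓
C5: sp ✓
C6: sp3
C7: sp2
C8: sp ✓
C9: sp2
C10: sp2
C11: sp2
C12: sp2
3 carbons are sp.

3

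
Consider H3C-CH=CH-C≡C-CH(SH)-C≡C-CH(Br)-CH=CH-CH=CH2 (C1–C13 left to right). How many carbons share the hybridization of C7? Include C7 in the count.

4

C7 is sp (two π bonds).
C1: sp3
C2: sp2
C3: sp2
C4: sp ✓
C5: sp ✓
C6: sp3
C7: sp ✓
C8: sp ✓
C9: sp3
C10: sp2
C11: sp2
C12: sp2
C13: sp2
4 carbons are sp.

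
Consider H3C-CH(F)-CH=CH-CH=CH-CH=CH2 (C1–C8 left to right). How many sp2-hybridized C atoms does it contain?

C1: sp3
C2: sp3
C3: sp2 ✓
C4: sp2 ✓
C5: sp2 ✓
C6: sp2 ✓
C7: sp2 ✓
C8: sp2 ✓
C3, C4, C5, C6, C7, C8 → 6 sp2 carbons.

6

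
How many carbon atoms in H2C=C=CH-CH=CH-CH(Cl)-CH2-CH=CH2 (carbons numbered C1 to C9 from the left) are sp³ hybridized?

2

C1: sp2
C2: sp
C3: sp2
C4: sp2
C5: sp2
C6: sp3 ✓
C7: sp3 ✓
C8: sp2
C9: sp2
C6, C7 → 2 sp3 carbons.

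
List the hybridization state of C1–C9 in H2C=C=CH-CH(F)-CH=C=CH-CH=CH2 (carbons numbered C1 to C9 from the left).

C1 sp2, C2 sp, C3 sp2, C4 sp3, C5 sp2, C6 sp, C7 sp2, C8 sp2, C9 sp2

C1 has 3 σ bonds, plus one π bond: steric number 3 → sp2.
C2: 2 σ bonds, plus two π bonds; 2 regions of electron density → sp.
C3: 3 σ bonds, plus one π bond — 3 electron domains, sp2.
C4: 4 σ bonds; 4 regions of electron density → sp3.
C5 — 3 σ bonds, plus one π bond. Steric number 3, so sp2.
C6: 2 σ bonds, plus two π bonds — 2 electron domains, sp.
C7 is sp2: 3 σ bonds, plus one π bond, 3 electron-density regions.
C8 — 3 σ bonds, plus one π bond. Steric number 3, so sp2.
C9 — 3 σ bonds, plus one π bond. Steric number 3, so sp2.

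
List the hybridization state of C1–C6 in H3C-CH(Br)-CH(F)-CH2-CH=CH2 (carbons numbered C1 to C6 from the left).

C1 has 4 σ bonds: steric number 4 → sp3.
C2 carries 4 σ bonds, giving a steric number of 4, so it is sp3.
C3 (4 σ bonds) has steric number 4: sp3.
C4 carries 4 σ bonds, giving a steric number of 4, so it is sp3.
C5: 3 σ bonds, plus one π bond; 3 regions of electron density → sp2.
C6: 3 σ bonds, plus one π bond; 3 regions of electron density → sp2.

C1 sp3, C2 sp3, C3 sp3, C4 sp3, C5 sp2, C6 sp2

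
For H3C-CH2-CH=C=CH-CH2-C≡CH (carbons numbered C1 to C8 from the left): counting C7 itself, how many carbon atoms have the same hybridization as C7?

3

C7 is sp (two π bonds).
C1: sp3
C2: sp3
C3: sp2
C4: sp ✓
C5: sp2
C6: sp3
C7: sp ✓
C8: sp ✓
3 carbons are sp.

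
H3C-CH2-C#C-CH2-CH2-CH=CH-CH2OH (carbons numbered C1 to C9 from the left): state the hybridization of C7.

C7 is sp2: 3 σ bonds, plus one π bond, 3 electron-density regions.

sp^2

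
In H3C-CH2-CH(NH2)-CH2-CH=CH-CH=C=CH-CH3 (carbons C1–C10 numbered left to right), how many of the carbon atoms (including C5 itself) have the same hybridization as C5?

C5 is sp2 (one π bond).
C1: sp3
C2: sp3
C3: sp3
C4: sp3
C5: sp2 ✓
C6: sp2 ✓
C7: sp2 ✓
C8: sp
C9: sp2 ✓
C10: sp3
4 carbons are sp2.

4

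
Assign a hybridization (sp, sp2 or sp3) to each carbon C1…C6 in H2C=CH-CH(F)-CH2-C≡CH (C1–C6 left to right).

C1 sp2, C2 sp2, C3 sp3, C4 sp3, C5 sp, C6 sp

C1 has 3 σ bonds, plus one π bond: steric number 3 → sp2.
C2 is sp2: 3 σ bonds, plus one π bond, 3 electron-density regions.
C3: 4 σ bonds — 4 electron domains, sp3.
C4 has 4 σ bonds: steric number 4 → sp3.
C5 (2 σ bonds, plus two π bonds) has steric number 2: sp.
C6: 2 σ bonds, plus two π bonds — 2 electron domains, sp.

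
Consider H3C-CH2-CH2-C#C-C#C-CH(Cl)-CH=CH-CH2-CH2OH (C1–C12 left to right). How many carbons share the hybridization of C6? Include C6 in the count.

C6 is sp (two π bonds).
C1: sp3
C2: sp3
C3: sp3
C4: sp ✓
C5: sp ✓
C6: sp ✓
C7: sp ✓
C8: sp3
C9: sp2
C10: sp2
C11: sp3
C12: sp3
4 carbons are sp.

4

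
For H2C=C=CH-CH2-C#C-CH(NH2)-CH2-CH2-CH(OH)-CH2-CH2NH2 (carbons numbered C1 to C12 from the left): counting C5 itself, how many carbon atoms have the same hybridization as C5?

3

C5 is sp (two π bonds).
C1: sp2
C2: sp ✓
C3: sp2
C4: sp3
C5: sp ✓
C6: sp ✓
C7: sp3
C8: sp3
C9: sp3
C10: sp3
C11: sp3
C12: sp3
3 carbons are sp.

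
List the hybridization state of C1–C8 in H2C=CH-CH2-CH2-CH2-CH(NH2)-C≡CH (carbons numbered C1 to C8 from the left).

C1: 3 σ bonds, plus one π bond; 3 regions of electron density → sp2.
C2: 3 σ bonds, plus one π bond; 3 regions of electron density → sp2.
C3: 4 σ bonds — 4 electron domains, sp3.
C4 has 4 σ bonds: steric number 4 → sp3.
C5 carries 4 σ bonds, giving a steric number of 4, so it is sp3.
C6: 4 σ bonds — 4 electron domains, sp3.
C7 carries 2 σ bonds, plus two π bonds, giving a steric number of 2, so it is sp.
C8 carries 2 σ bonds, plus two π bonds, giving a steric number of 2, so it is sp.

C1 sp2, C2 sp2, C3 sp3, C4 sp3, C5 sp3, C6 sp3, C7 sp, C8 sp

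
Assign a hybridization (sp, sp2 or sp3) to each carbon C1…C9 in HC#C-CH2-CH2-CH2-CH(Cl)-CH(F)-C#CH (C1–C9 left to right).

C1: 2 σ bonds, plus two π bonds — 2 electron domains, sp.
C2 — 2 σ bonds, plus two π bonds. Steric number 2, so sp.
C3 has 4 σ bonds: steric number 4 → sp3.
C4: 4 σ bonds — 4 electron domains, sp3.
C5: 4 σ bonds — 4 electron domains, sp3.
C6 is sp3: 4 σ bonds, 4 electron-density regions.
C7: 4 σ bonds — 4 electron domains, sp3.
C8: 2 σ bonds, plus two π bonds; 2 regions of electron density → sp.
C9: 2 σ bonds, plus two π bonds; 2 regions of electron density → sp.

C1 sp, C2 sp, C3 sp3, C4 sp3, C5 sp3, C6 sp3, C7 sp3, C8 sp, C9 sp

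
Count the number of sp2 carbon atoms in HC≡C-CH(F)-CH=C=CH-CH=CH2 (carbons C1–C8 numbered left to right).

4

C1: sp
C2: sp
C3: sp3
C4: sp2 ✓
C5: sp
C6: sp2 ✓
C7: sp2 ✓
C8: sp2 ✓
C4, C6, C7, C8 → 4 sp2 carbons.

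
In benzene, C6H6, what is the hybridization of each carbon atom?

Every ring carbon has three σ bonds and contributes one p electron to the aromatic π system.

sp^2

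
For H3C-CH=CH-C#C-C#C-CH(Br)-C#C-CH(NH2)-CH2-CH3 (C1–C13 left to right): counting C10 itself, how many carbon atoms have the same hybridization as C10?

6

C10 is sp (two π bonds).
C1: sp3
C2: sp2
C3: sp2
C4: sp ✓
C5: sp ✓
C6: sp ✓
C7: sp ✓
C8: sp3
C9: sp ✓
C10: sp ✓
C11: sp3
C12: sp3
C13: sp3
6 carbons are sp.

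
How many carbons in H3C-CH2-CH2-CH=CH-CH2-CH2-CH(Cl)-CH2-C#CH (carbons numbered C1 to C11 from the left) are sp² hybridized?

2

C1: sp3
C2: sp3
C3: sp3
C4: sp2 ✓
C5: sp2 ✓
C6: sp3
C7: sp3
C8: sp3
C9: sp3
C10: sp
C11: sp
C4, C5 → 2 sp2 carbons.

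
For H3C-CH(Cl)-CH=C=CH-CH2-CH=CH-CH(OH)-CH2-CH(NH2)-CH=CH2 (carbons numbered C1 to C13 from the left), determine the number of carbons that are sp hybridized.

1

C1: sp3
C2: sp3
C3: sp2
C4: sp ✓
C5: sp2
C6: sp3
C7: sp2
C8: sp2
C9: sp3
C10: sp3
C11: sp3
C12: sp2
C13: sp2
C4 → 1 sp carbon.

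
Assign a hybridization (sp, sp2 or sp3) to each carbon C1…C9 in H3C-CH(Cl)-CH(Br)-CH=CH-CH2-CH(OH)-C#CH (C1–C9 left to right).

C1 carries 4 σ bonds, giving a steric number of 4, so it is sp3.
C2 — 4 σ bonds. Steric number 4, so sp3.
C3 — 4 σ bonds. Steric number 4, so sp3.
C4 carries 3 σ bonds, plus one π bond, giving a steric number of 3, so it is sp2.
C5 has 3 σ bonds, plus one π bond: steric number 3 → sp2.
C6: 4 σ bonds; 4 regions of electron density → sp3.
C7: 4 σ bonds; 4 regions of electron density → sp3.
C8 has 2 σ bonds, plus two π bonds: steric number 2 → sp.
C9 has 2 σ bonds, plus two π bonds: steric number 2 → sp.

C1 sp3, C2 sp3, C3 sp3, C4 sp2, C5 sp2, C6 sp3, C7 sp3, C8 sp, C9 sp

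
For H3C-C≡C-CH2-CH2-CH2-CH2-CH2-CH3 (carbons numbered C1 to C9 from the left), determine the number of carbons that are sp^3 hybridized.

C1: sp3 ✓
C2: sp
C3: sp
C4: sp3 ✓
C5: sp3 ✓
C6: sp3 ✓
C7: sp3 ✓
C8: sp3 ✓
C9: sp3 ✓
C1, C4, C5, C6, C7, C8, C9 → 7 sp3 carbons.

7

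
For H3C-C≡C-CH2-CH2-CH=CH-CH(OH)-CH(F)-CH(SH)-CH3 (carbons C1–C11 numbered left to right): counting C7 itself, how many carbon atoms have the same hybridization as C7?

C7 is sp2 (one π bond).
C1: sp3
C2: sp
C3: sp
C4: sp3
C5: sp3
C6: sp2 ✓
C7: sp2 ✓
C8: sp3
C9: sp3
C10: sp3
C11: sp3
2 carbons are sp2.

2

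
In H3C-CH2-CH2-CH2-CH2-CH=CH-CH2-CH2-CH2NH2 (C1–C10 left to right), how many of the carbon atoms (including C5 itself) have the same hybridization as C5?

C5 is sp3 (only σ bonds).
C1: sp3 ✓
C2: sp3 ✓
C3: sp3 ✓
C4: sp3 ✓
C5: sp3 ✓
C6: sp2
C7: sp2
C8: sp3 ✓
C9: sp3 ✓
C10: sp3 ✓
8 carbons are sp3.

8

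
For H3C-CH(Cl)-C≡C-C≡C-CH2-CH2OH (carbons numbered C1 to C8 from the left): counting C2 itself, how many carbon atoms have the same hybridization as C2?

C2 is sp3 (only σ bonds).
C1: sp3 ✓
C2: sp3 ✓
C3: sp
C4: sp
C5: sp
C6: sp
C7: sp3 ✓
C8: sp3 ✓
4 carbons are sp3.

4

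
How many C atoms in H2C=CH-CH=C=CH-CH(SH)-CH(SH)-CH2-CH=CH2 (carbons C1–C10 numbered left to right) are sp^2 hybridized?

C1: sp2 ✓
C2: sp2 ✓
C3: sp2 ✓
C4: sp
C5: sp2 ✓
C6: sp3
C7: sp3
C8: sp3
C9: sp2 ✓
C10: sp2 ✓
C1, C2, C3, C5, C9, C10 → 6 sp2 carbons.

6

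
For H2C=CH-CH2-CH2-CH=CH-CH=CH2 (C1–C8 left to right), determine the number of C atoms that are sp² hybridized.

C1: sp2 ✓
C2: sp2 ✓
C3: sp3
C4: sp3
C5: sp2 ✓
C6: sp2 ✓
C7: sp2 ✓
C8: sp2 ✓
C1, C2, C5, C6, C7, C8 → 6 sp2 carbons.

6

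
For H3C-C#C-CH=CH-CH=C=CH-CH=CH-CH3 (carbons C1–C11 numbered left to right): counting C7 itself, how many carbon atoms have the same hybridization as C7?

3

C7 is sp (two π bonds).
C1: sp3
C2: sp ✓
C3: sp ✓
C4: sp2
C5: sp2
C6: sp2
C7: sp ✓
C8: sp2
C9: sp2
C10: sp2
C11: sp3
3 carbons are sp.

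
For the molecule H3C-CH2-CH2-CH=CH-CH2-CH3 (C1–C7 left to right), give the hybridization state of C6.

C6 has 4 σ bonds: steric number 4 → sp3.

sp^3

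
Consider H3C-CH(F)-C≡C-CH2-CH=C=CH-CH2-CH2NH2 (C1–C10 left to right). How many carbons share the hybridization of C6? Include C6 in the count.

C6 is sp2 (one π bond).
C1: sp3
C2: sp3
C3: sp
C4: sp
C5: sp3
C6: sp2 ✓
C7: sp
C8: sp2 ✓
C9: sp3
C10: sp3
2 carbons are sp2.

2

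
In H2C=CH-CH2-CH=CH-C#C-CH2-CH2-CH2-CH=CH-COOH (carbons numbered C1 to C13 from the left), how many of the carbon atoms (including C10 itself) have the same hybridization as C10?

4

C10 is sp3 (only σ bonds).
C1: sp2
C2: sp2
C3: sp3 ✓
C4: sp2
C5: sp2
C6: sp
C7: sp
C8: sp3 ✓
C9: sp3 ✓
C10: sp3 ✓
C11: sp2
C12: sp2
C13: sp2
4 carbons are sp3.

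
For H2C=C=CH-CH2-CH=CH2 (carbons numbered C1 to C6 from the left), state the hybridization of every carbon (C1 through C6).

C1 (3 σ bonds, plus one π bond) has steric number 3: sp2.
C2: 2 σ bonds, plus two π bonds; 2 regions of electron density → sp.
C3 (3 σ bonds, plus one π bond) has steric number 3: sp2.
C4 (4 σ bonds) has steric number 4: sp3.
C5 carries 3 σ bonds, plus one π bond, giving a steric number of 3, so it is sp2.
C6 has 3 σ bonds, plus one π bond: steric number 3 → sp2.

C1 sp2, C2 sp, C3 sp2, C4 sp3, C5 sp2, C6 sp2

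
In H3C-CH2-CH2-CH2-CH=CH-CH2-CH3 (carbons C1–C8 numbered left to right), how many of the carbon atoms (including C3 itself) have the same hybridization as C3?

C3 is sp3 (only σ bonds).
C1: sp3 ✓
C2: sp3 ✓
C3: sp3 ✓
C4: sp3 ✓
C5: sp2
C6: sp2
C7: sp3 ✓
C8: sp3 ✓
6 carbons are sp3.

6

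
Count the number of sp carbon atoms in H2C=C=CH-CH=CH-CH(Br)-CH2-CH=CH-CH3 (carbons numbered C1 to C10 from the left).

1

C1: sp2
C2: sp ✓
C3: sp2
C4: sp2
C5: sp2
C6: sp3
C7: sp3
C8: sp2
C9: sp2
C10: sp3
C2 → 1 sp carbon.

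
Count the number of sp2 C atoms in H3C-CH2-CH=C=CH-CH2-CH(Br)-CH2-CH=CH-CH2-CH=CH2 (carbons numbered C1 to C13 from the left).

C1: sp3
C2: sp3
C3: sp2 ✓
C4: sp
C5: sp2 ✓
C6: sp3
C7: sp3
C8: sp3
C9: sp2 ✓
C10: sp2 ✓
C11: sp3
C12: sp2 ✓
C13: sp2 ✓
C3, C5, C9, C10, C12, C13 → 6 sp2 carbons.

6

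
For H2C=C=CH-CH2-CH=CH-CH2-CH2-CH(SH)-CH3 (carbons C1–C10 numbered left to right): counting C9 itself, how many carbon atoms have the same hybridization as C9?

5

C9 is sp3 (only σ bonds).
C1: sp2
C2: sp
C3: sp2
C4: sp3 ✓
C5: sp2
C6: sp2
C7: sp3 ✓
C8: sp3 ✓
C9: sp3 ✓
C10: sp3 ✓
5 carbons are sp3.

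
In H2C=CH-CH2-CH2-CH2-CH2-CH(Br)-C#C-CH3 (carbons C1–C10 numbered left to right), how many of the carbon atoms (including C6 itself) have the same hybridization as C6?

6

C6 is sp3 (only σ bonds).
C1: sp2
C2: sp2
C3: sp3 ✓
C4: sp3 ✓
C5: sp3 ✓
C6: sp3 ✓
C7: sp3 ✓
C8: sp
C9: sp
C10: sp3 ✓
6 carbons are sp3.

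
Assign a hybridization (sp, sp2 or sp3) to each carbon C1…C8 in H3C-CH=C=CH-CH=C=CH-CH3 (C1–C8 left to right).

C1 sp3, C2 sp2, C3 sp, C4 sp2, C5 sp2, C6 sp, C7 sp2, C8 sp3

C1 has 4 σ bonds: steric number 4 → sp3.
C2 carries 3 σ bonds, plus one π bond, giving a steric number of 3, so it is sp2.
C3 (2 σ bonds, plus two π bonds) has steric number 2: sp.
C4 is sp2: 3 σ bonds, plus one π bond, 3 electron-density regions.
C5 (3 σ bonds, plus one π bond) has steric number 3: sp2.
C6 carries 2 σ bonds, plus two π bonds, giving a steric number of 2, so it is sp.
C7: 3 σ bonds, plus one π bond — 3 electron domains, sp2.
C8 is sp3: 4 σ bonds, 4 electron-density regions.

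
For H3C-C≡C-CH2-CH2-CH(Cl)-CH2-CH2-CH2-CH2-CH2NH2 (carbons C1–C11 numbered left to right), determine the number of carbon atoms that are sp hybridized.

C1: sp3
C2: sp ✓
C3: sp ✓
C4: sp3
C5: sp3
C6: sp3
C7: sp3
C8: sp3
C9: sp3
C10: sp3
C11: sp3
C2, C3 → 2 sp carbons.

2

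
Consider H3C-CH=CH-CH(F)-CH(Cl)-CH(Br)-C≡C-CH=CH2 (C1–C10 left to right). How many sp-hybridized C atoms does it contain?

C1: sp3
C2: sp2
C3: sp2
C4: sp3
C5: sp3
C6: sp3
C7: sp ✓
C8: sp ✓
C9: sp2
C10: sp2
C7, C8 → 2 sp carbons.

2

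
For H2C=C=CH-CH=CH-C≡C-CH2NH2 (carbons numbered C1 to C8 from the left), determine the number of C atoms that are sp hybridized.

C1: sp2
C2: sp ✓
C3: sp2
C4: sp2
C5: sp2
C6: sp ✓
C7: sp ✓
C8: sp3
C2, C6, C7 → 3 sp carbons.

3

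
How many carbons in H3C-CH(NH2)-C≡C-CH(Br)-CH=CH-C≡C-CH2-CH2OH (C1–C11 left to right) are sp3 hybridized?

C1: sp3 ✓
C2: sp3 ✓
C3: sp
C4: sp
C5: sp3 ✓
C6: sp2
C7: sp2
C8: sp
C9: sp
C10: sp3 ✓
C11: sp3 ✓
C1, C2, C5, C10, C11 → 5 sp3 carbons.

5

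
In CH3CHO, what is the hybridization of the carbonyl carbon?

The carbonyl carbon (3 σ bonds, plus one π bond) has steric number 3: sp2.

sp²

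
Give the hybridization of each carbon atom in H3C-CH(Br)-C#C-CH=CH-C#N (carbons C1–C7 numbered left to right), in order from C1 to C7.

C1 (4 σ bonds) has steric number 4: sp3.
C2 carries 4 σ bonds, giving a steric number of 4, so it is sp3.
C3 (2 σ bonds, plus two π bonds) has steric number 2: sp.
C4 carries 2 σ bonds, plus two π bonds, giving a steric number of 2, so it is sp.
C5 — 3 σ bonds, plus one π bond. Steric number 3, so sp2.
C6 (3 σ bonds, plus one π bond) has steric number 3: sp2.
C7 (2 σ bonds, plus two π bonds) has steric number 2: sp.

C1 sp3, C2 sp3, C3 sp, C4 sp, C5 sp2, C6 sp2, C7 sp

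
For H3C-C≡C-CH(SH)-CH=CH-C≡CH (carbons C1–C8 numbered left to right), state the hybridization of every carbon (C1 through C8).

C1 is sp3: 4 σ bonds, 4 electron-density regions.
C2 is sp: 2 σ bonds, plus two π bonds, 2 electron-density regions.
C3: 2 σ bonds, plus two π bonds; 2 regions of electron density → sp.
C4: 4 σ bonds; 4 regions of electron density → sp3.
C5 carries 3 σ bonds, plus one π bond, giving a steric number of 3, so it is sp2.
C6: 3 σ bonds, plus one π bond — 3 electron domains, sp2.
C7 — 2 σ bonds, plus two π bonds. Steric number 2, so sp.
C8: 2 σ bonds, plus two π bonds; 2 regions of electron density → sp.

C1 sp3, C2 sp, C3 sp, C4 sp3, C5 sp2, C6 sp2, C7 sp, C8 sp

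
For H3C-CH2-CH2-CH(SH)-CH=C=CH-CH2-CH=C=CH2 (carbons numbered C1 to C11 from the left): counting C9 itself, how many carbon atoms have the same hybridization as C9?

C9 is sp2 (one π bond).
C1: sp3
C2: sp3
C3: sp3
C4: sp3
C5: sp2 ✓
C6: sp
C7: sp2 ✓
C8: sp3
C9: sp2 ✓
C10: sp
C11: sp2 ✓
4 carbons are sp2.

4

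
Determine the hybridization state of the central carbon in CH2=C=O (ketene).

sp

The central carbon — 2 σ bonds, plus two π bonds. Steric number 2, so sp.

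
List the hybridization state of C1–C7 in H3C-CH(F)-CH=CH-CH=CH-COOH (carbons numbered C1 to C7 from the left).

C1 sp3, C2 sp3, C3 sp2, C4 sp2, C5 sp2, C6 sp2, C7 sp2

C1: 4 σ bonds — 4 electron domains, sp3.
C2 (4 σ bonds) has steric number 4: sp3.
C3 — 3 σ bonds, plus one π bond. Steric number 3, so sp2.
C4 carries 3 σ bonds, plus one π bond, giving a steric number of 3, so it is sp2.
C5: 3 σ bonds, plus one π bond; 3 regions of electron density → sp2.
C6 (3 σ bonds, plus one π bond) has steric number 3: sp2.
C7 is sp2: 3 σ bonds, plus one π bond, 3 electron-density regions.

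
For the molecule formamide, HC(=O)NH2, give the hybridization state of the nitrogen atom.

sp²

Amide resonance delocalises the N lone pair; N is planar sp2.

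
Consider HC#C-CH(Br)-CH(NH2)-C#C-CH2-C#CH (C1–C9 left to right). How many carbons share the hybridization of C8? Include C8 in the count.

6

C8 is sp (two π bonds).
C1: sp ✓
C2: sp ✓
C3: sp3
C4: sp3
C5: sp ✓
C6: sp ✓
C7: sp3
C8: sp ✓
C9: sp ✓
6 carbons are sp.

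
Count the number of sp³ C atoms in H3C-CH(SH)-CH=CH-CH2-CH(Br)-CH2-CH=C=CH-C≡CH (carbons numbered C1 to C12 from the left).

C1: sp3 ✓
C2: sp3 ✓
C3: sp2
C4: sp2
C5: sp3 ✓
C6: sp3 ✓
C7: sp3 ✓
C8: sp2
C9: sp
C10: sp2
C11: sp
C12: sp
C1, C2, C5, C6, C7 → 5 sp3 carbons.

5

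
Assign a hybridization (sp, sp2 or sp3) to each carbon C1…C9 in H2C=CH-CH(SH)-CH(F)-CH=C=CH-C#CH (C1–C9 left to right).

C1 has 3 σ bonds, plus one π bond: steric number 3 → sp2.
C2: 3 σ bonds, plus one π bond; 3 regions of electron density → sp2.
C3 carries 4 σ bonds, giving a steric number of 4, so it is sp3.
C4: 4 σ bonds — 4 electron domains, sp3.
C5 — 3 σ bonds, plus one π bond. Steric number 3, so sp2.
C6 has 2 σ bonds, plus two π bonds: steric number 2 → sp.
C7 is sp2: 3 σ bonds, plus one π bond, 3 electron-density regions.
C8 has 2 σ bonds, plus two π bonds: steric number 2 → sp.
C9 carries 2 σ bonds, plus two π bonds, giving a steric number of 2, so it is sp.

C1 sp2, C2 sp2, C3 sp3, C4 sp3, C5 sp2, C6 sp, C7 sp2, C8 sp, C9 sp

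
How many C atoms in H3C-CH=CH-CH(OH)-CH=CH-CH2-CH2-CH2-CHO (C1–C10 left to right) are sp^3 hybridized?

C1: sp3 ✓
C2: sp2
C3: sp2
C4: sp3 ✓
C5: sp2
C6: sp2
C7: sp3 ✓
C8: sp3 ✓
C9: sp3 ✓
C10: sp2
C1, C4, C7, C8, C9 → 5 sp3 carbons.

5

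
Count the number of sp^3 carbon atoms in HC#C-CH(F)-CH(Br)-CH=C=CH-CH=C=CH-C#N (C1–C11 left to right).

2

C1: sp
C2: sp
C3: sp3 ✓
C4: sp3 ✓
C5: sp2
C6: sp
C7: sp2
C8: sp2
C9: sp
C10: sp2
C11: sp
C3, C4 → 2 sp3 carbons.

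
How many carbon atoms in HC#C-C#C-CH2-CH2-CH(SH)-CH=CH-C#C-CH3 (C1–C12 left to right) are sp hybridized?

6

C1: sp ✓
C2: sp ✓
C3: sp ✓
C4: sp ✓
C5: sp3
C6: sp3
C7: sp3
C8: sp2
C9: sp2
C10: sp ✓
C11: sp ✓
C12: sp3
C1, C2, C3, C4, C10, C11 → 6 sp carbons.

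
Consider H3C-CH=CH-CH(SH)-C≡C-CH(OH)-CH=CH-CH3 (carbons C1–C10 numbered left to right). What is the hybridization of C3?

sp^2

C3: 3 σ bonds, plus one π bond — 3 electron domains, sp2.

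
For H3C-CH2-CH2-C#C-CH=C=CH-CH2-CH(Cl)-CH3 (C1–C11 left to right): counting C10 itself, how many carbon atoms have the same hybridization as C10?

C10 is sp3 (only σ bonds).
C1: sp3 ✓
C2: sp3 ✓
C3: sp3 ✓
C4: sp
C5: sp
C6: sp2
C7: sp
C8: sp2
C9: sp3 ✓
C10: sp3 ✓
C11: sp3 ✓
6 carbons are sp3.

6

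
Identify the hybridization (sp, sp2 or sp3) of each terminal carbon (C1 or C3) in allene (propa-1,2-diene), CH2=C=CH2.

sp^2

Each terminal carbon (C1 or C3): 3 σ bonds, plus one π bond; 3 regions of electron density → sp2.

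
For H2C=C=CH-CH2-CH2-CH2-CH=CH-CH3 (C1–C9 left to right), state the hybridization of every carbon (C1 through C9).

C1 has 3 σ bonds, plus one π bond: steric number 3 → sp2.
C2 (2 σ bonds, plus two π bonds) has steric number 2: sp.
C3 has 3 σ bonds, plus one π bond: steric number 3 → sp2.
C4 (4 σ bonds) has steric number 4: sp3.
C5 (4 σ bonds) has steric number 4: sp3.
C6 (4 σ bonds) has steric number 4: sp3.
C7 carries 3 σ bonds, plus one π bond, giving a steric number of 3, so it is sp2.
C8 (3 σ bonds, plus one π bond) has steric number 3: sp2.
C9 — 4 σ bonds. Steric number 4, so sp3.

C1 sp2, C2 sp, C3 sp2, C4 sp3, C5 sp3, C6 sp3, C7 sp2, C8 sp2, C9 sp3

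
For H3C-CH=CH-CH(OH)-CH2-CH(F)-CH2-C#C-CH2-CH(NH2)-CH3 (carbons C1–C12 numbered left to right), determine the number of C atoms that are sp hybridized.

2

C1: sp3
C2: sp2
C3: sp2
C4: sp3
C5: sp3
C6: sp3
C7: sp3
C8: sp ✓
C9: sp ✓
C10: sp3
C11: sp3
C12: sp3
C8, C9 → 2 sp carbons.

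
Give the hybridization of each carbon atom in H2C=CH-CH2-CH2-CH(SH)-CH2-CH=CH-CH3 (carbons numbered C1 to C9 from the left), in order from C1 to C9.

C1 sp2, C2 sp2, C3 sp3, C4 sp3, C5 sp3, C6 sp3, C7 sp2, C8 sp2, C9 sp3

C1: 3 σ bonds, plus one π bond; 3 regions of electron density → sp2.
C2: 3 σ bonds, plus one π bond — 3 electron domains, sp2.
C3: 4 σ bonds — 4 electron domains, sp3.
C4: 4 σ bonds; 4 regions of electron density → sp3.
C5 carries 4 σ bonds, giving a steric number of 4, so it is sp3.
C6 — 4 σ bonds. Steric number 4, so sp3.
C7 — 3 σ bonds, plus one π bond. Steric number 3, so sp2.
C8 has 3 σ bonds, plus one π bond: steric number 3 → sp2.
C9 carries 4 σ bonds, giving a steric number of 4, so it is sp3.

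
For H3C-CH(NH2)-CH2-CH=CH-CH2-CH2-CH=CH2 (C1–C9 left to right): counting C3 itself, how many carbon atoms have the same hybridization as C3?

C3 is sp3 (only σ bonds).
C1: sp3 ✓
C2: sp3 ✓
C3: sp3 ✓
C4: sp2
C5: sp2
C6: sp3 ✓
C7: sp3 ✓
C8: sp2
C9: sp2
5 carbons are sp3.

5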